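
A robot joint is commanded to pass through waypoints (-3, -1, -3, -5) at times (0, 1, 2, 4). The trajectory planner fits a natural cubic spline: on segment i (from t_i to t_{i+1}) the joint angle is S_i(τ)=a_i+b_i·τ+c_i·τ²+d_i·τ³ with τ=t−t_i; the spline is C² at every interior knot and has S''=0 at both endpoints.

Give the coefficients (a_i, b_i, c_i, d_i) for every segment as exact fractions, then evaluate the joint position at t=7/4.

  seg 0: a=-3 b=71/23 c=0 d=-25/23
  seg 1: a=-1 b=-4/23 c=-75/23 d=33/23
  seg 2: a=-3 b=-55/23 c=24/23 d=-4/23
S(7/4) = -151/64

Δ: Δ0=2, Δ1=-2, Δ2=-1
row 1: diag=4, rhs=-24; c'=1/4, d'=-6
row 2: denom=6−1·1/4=23/4; d'=(6−1·-6)/(23/4)=48/23
back: M2=48/23
back: M1=-6−1/4·48/23=-150/23
M: M0=0, M1=-150/23, M2=48/23, M3=0
seg 0: a=-3, c=M0/2=0, d=(M1−M0)/(6·1)=-25/23, b=Δ0−h0·(2M0+M1)/6=71/23
seg 1: a=-1, c=M1/2=-75/23, d=(M2−M1)/(6·1)=33/23, b=Δ1−h1·(2M1+M2)/6=-4/23
seg 2: a=-3, c=M2/2=24/23, d=(M3−M2)/(6·2)=-4/23, b=Δ2−h2·(2M2+M3)/6=-55/23
t_q=7/4 → seg 1, τ=3/4; S=-1+-4/23·τ+-75/23·τ²+33/23·τ³=-151/64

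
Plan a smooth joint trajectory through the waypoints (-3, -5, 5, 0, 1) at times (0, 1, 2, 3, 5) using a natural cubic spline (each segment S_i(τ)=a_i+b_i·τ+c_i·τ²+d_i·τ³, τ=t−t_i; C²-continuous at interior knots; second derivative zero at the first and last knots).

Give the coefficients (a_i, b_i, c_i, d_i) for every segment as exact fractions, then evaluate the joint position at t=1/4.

  seg 0: a=-3 b=-1087/172 c=0 d=743/172
  seg 1: a=-5 b=571/86 c=2229/172 d=-1651/172
  seg 2: a=5 b=647/172 c=-681/43 d=1217/172
  seg 3: a=0 b=-575/86 c=927/172 d=-309/344
S(1/4) = -49673/11008

Δ: Δ0=-2, Δ1=10, Δ2=-5, Δ3=1/2
row 1: diag=4, rhs=72; c'=1/4, d'=18
row 2: denom=4−1·1/4=15/4; d'=(-90−1·18)/(15/4)=-144/5
row 3: denom=6−1·4/15=86/15; d'=(33−1·-144/5)/(86/15)=927/86
back: M3=927/86
back: M2=-144/5−4/15·927/86=-1362/43
back: M1=18−1/4·-1362/43=2229/86
M: M0=0, M1=2229/86, M2=-1362/43, M3=927/86, M4=0
seg 0: a=-3, c=M0/2=0, d=(M1−M0)/(6·1)=743/172, b=Δ0−h0·(2M0+M1)/6=-1087/172
seg 1: a=-5, c=M1/2=2229/172, d=(M2−M1)/(6·1)=-1651/172, b=Δ1−h1·(2M1+M2)/6=571/86
seg 2: a=5, c=M2/2=-681/43, d=(M3−M2)/(6·1)=1217/172, b=Δ2−h2·(2M2+M3)/6=647/172
seg 3: a=0, c=M3/2=927/172, d=(M4−M3)/(6·2)=-309/344, b=Δ3−h3·(2M3+M4)/6=-575/86
t_q=1/4 → seg 0, τ=1/4; S=-3+-1087/172·τ+0·τ²+743/172·τ³=-49673/11008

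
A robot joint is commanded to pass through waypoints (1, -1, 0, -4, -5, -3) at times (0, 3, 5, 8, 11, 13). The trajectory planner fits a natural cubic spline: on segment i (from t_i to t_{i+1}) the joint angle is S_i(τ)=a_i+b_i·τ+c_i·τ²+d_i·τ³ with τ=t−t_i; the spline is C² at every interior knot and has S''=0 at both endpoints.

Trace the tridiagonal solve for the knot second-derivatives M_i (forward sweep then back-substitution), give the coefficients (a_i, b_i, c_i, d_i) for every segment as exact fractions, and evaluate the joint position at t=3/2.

  seg 0: a=1 b=-1267/1084 c=0 d=1633/29268
  seg 1: a=-1 b=183/542 c=1633/3252 d=-1369/6504
  seg 2: a=0 b=-146/813 c=-1237/1626 d=1835/14634
  seg 3: a=-4 b=-2209/1626 c=299/813 d=-127/14634
  seg 4: a=-5 b=499/813 c=157/542 d=-157/3252
S(3/2) = -4899/8672

Δ: Δ0=-2/3, Δ1=1/2, Δ2=-4/3, Δ3=-1/3, Δ4=1
row 1: diag=10, rhs=7; c'=1/5, d'=7/10
row 2: denom=10−2·1/5=48/5; d'=(-11−2·7/10)/(48/5)=-31/24
row 3: denom=12−3·5/16=177/16; d'=(6−3·-31/24)/(177/16)=158/177
row 4: denom=10−3·16/59=542/59; d'=(8−3·158/177)/(542/59)=157/271
back: M4=157/271
back: M3=158/177−16/59·157/271=598/813
back: M2=-31/24−5/16·598/813=-1237/813
back: M1=7/10−1/5·-1237/813=1633/1626
M: M0=0, M1=1633/1626, M2=-1237/813, M3=598/813, M4=157/271, M5=0
seg 0: a=1, c=M0/2=0, d=(M1−M0)/(6·3)=1633/29268, b=Δ0−h0·(2M0+M1)/6=-1267/1084
seg 1: a=-1, c=M1/2=1633/3252, d=(M2−M1)/(6·2)=-1369/6504, b=Δ1−h1·(2M1+M2)/6=183/542
seg 2: a=0, c=M2/2=-1237/1626, d=(M3−M2)/(6·3)=1835/14634, b=Δ2−h2·(2M2+M3)/6=-146/813
seg 3: a=-4, c=M3/2=299/813, d=(M4−M3)/(6·3)=-127/14634, b=Δ3−h3·(2M3+M4)/6=-2209/1626
seg 4: a=-5, c=M4/2=157/542, d=(M5−M4)/(6·2)=-157/3252, b=Δ4−h4·(2M4+M5)/6=499/813
t_q=3/2 → seg 0, τ=3/2; S=1+-1267/1084·τ+0·τ²+1633/29268·τ³=-4899/8672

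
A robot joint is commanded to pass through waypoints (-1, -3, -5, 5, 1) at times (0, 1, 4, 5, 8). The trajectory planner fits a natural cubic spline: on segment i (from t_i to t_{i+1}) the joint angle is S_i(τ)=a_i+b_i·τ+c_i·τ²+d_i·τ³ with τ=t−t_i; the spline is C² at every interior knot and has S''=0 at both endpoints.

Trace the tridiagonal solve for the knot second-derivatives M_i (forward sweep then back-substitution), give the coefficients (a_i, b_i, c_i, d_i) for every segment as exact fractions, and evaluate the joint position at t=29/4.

  seg 0: a=-1 b=-329/216 c=0 d=-103/216
  seg 1: a=-3 b=-319/108 c=-103/72 d=1421/1944
  seg 2: a=-5 b=1771/216 c=139/27 d=-241/72
  seg 3: a=5 b=913/108 c=-1057/216 d=1057/1944
S(29/4) = 8357/1536

Δ: Δ0=-2, Δ1=-2/3, Δ2=10, Δ3=-4/3
row 1: diag=8, rhs=8; c'=3/8, d'=1
row 2: denom=8−3·3/8=55/8; d'=(64−3·1)/(55/8)=488/55
row 3: denom=8−1·8/55=432/55; d'=(-68−1·488/55)/(432/55)=-1057/108
back: M3=-1057/108
back: M2=488/55−8/55·-1057/108=278/27
back: M1=1−3/8·278/27=-103/36
M: M0=0, M1=-103/36, M2=278/27, M3=-1057/108, M4=0
seg 0: a=-1, c=M0/2=0, d=(M1−M0)/(6·1)=-103/216, b=Δ0−h0·(2M0+M1)/6=-329/216
seg 1: a=-3, c=M1/2=-103/72, d=(M2−M1)/(6·3)=1421/1944, b=Δ1−h1·(2M1+M2)/6=-319/108
seg 2: a=-5, c=M2/2=139/27, d=(M3−M2)/(6·1)=-241/72, b=Δ2−h2·(2M2+M3)/6=1771/216
seg 3: a=5, c=M3/2=-1057/216, d=(M4−M3)/(6·3)=1057/1944, b=Δ3−h3·(2M3+M4)/6=913/108
t_q=29/4 → seg 3, τ=9/4; S=5+913/108·τ+-1057/216·τ²+1057/1944·τ³=8357/1536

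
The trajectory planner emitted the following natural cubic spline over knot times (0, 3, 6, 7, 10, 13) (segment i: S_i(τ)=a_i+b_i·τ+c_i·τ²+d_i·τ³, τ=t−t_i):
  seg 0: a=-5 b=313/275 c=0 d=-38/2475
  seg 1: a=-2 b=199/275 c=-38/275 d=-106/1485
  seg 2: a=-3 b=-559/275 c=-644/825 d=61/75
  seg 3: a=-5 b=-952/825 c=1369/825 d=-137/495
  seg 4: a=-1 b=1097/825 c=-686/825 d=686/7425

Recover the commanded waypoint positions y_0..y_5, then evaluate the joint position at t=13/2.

y_0=-5 y_1=-2 y_2=-3 y_3=-5 y_4=-1 y_5=-2
S(13/2) = -1085/264

y_0 = S_0(0) = a_0 = -5
y_1 = S_1(0) = a_1 = -2
y_2 = S_2(0) = a_2 = -3
y_3 = S_3(0) = a_3 = -5
y_4 = S_4(0) = a_4 = -1
y_5 = S_4(3) = -2
t_q=13/2 is in segment 2 (τ=1/2); S_2(τ)=-1085/264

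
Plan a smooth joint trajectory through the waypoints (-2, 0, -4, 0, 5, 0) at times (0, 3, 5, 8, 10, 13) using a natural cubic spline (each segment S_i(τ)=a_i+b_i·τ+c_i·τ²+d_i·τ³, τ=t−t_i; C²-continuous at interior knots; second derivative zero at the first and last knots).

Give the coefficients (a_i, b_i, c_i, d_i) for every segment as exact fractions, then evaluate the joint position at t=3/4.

  seg 0: a=-2 b=1172/693 c=0 d=-710/6237
  seg 1: a=0 b=-958/693 c=-710/693 d=248/693
  seg 2: a=-4 b=-274/231 c=778/693 d=-28/297
  seg 3: a=0 b=694/231 c=190/693 d=-1459/5544
  seg 4: a=5 b=1307/1386 c=-3617/2772 d=3617/24948
S(3/4) = -1921/2464

Δ: Δ0=2/3, Δ1=-2, Δ2=4/3, Δ3=5/2, Δ4=-5/3
row 1: diag=10, rhs=-16; c'=1/5, d'=-8/5
row 2: denom=10−2·1/5=48/5; d'=(20−2·-8/5)/(48/5)=29/12
row 3: denom=10−3·5/16=145/16; d'=(7−3·29/12)/(145/16)=-4/145
row 4: denom=10−2·32/145=1386/145; d'=(-25−2·-4/145)/(1386/145)=-3617/1386
back: M4=-3617/1386
back: M3=-4/145−32/145·-3617/1386=380/693
back: M2=29/12−5/16·380/693=1556/693
back: M1=-8/5−1/5·1556/693=-1420/693
M: M0=0, M1=-1420/693, M2=1556/693, M3=380/693, M4=-3617/1386, M5=0
seg 0: a=-2, c=M0/2=0, d=(M1−M0)/(6·3)=-710/6237, b=Δ0−h0·(2M0+M1)/6=1172/693
seg 1: a=0, c=M1/2=-710/693, d=(M2−M1)/(6·2)=248/693, b=Δ1−h1·(2M1+M2)/6=-958/693
seg 2: a=-4, c=M2/2=778/693, d=(M3−M2)/(6·3)=-28/297, b=Δ2−h2·(2M2+M3)/6=-274/231
seg 3: a=0, c=M3/2=190/693, d=(M4−M3)/(6·2)=-1459/5544, b=Δ3−h3·(2M3+M4)/6=694/231
seg 4: a=5, c=M4/2=-3617/2772, d=(M5−M4)/(6·3)=3617/24948, b=Δ4−h4·(2M4+M5)/6=1307/1386
t_q=3/4 → seg 0, τ=3/4; S=-2+1172/693·τ+0·τ²+-710/6237·τ³=-1921/2464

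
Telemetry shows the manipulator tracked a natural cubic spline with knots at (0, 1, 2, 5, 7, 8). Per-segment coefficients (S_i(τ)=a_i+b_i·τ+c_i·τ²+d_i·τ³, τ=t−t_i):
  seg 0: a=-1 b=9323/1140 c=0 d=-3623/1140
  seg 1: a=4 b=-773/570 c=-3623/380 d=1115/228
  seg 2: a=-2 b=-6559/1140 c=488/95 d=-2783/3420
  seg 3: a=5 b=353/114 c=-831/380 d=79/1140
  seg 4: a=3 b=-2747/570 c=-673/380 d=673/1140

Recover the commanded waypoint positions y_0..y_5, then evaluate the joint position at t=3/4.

y_0=-1 y_1=4 y_2=-2 y_3=5 y_4=3 y_5=-3
S(3/4) = 92241/24320

y_0 = S_0(0) = a_0 = -1
y_1 = S_1(0) = a_1 = 4
y_2 = S_2(0) = a_2 = -2
y_3 = S_3(0) = a_3 = 5
y_4 = S_4(0) = a_4 = 3
y_5 = S_4(1) = -3
t_q=3/4 is in segment 0 (τ=3/4); S_0(τ)=92241/24320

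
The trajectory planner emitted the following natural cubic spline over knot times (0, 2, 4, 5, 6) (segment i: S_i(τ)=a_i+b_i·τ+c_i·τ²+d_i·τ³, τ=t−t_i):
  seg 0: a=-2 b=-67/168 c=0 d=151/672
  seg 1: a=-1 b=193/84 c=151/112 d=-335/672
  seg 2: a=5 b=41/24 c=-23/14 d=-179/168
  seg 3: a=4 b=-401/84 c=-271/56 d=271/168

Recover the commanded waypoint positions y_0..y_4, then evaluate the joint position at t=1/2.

y_0=-2 y_1=-1 y_2=5 y_3=4 y_4=-4
S(1/2) = -3891/1792

y_0 = S_0(0) = a_0 = -2
y_1 = S_1(0) = a_1 = -1
y_2 = S_2(0) = a_2 = 5
y_3 = S_3(0) = a_3 = 4
y_4 = S_3(1) = -4
t_q=1/2 is in segment 0 (τ=1/2); S_0(τ)=-3891/1792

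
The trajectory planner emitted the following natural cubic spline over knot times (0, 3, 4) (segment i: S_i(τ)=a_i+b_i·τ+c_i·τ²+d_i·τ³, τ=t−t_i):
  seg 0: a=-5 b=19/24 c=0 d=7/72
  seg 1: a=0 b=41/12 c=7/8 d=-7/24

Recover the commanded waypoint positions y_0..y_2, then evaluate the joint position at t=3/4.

y_0=-5 y_1=0 y_2=4
S(3/4) = -2235/512

y_0 = S_0(0) = a_0 = -5
y_1 = S_1(0) = a_1 = 0
y_2 = S_1(1) = 4
t_q=3/4 is in segment 0 (τ=3/4); S_0(τ)=-2235/512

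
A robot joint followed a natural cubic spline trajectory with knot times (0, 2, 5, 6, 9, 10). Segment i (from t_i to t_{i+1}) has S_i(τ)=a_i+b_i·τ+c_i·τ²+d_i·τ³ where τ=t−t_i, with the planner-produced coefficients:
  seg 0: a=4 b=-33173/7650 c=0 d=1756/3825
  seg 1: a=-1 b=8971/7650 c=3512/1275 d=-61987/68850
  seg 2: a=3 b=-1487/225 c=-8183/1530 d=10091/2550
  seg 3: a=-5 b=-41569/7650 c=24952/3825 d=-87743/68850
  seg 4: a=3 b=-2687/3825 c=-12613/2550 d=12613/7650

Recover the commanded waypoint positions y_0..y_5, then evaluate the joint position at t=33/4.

y_0=4 y_1=-1 y_2=3 y_3=-5 y_4=3 y_5=-1
S(33/4) = 69753/54400

y_0 = S_0(0) = a_0 = 4
y_1 = S_1(0) = a_1 = -1
y_2 = S_2(0) = a_2 = 3
y_3 = S_3(0) = a_3 = -5
y_4 = S_4(0) = a_4 = 3
y_5 = S_4(1) = -1
t_q=33/4 is in segment 3 (τ=9/4); S_3(τ)=69753/54400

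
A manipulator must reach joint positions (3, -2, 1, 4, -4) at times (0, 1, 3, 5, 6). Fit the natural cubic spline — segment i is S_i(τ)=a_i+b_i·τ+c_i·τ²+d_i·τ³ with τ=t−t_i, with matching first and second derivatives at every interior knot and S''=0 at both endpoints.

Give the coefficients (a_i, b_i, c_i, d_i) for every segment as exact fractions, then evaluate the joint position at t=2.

  seg 0: a=3 b=-181/30 c=0 d=31/30
  seg 1: a=-2 b=-44/15 c=31/10 d=-53/120
  seg 2: a=1 b=25/6 c=9/20 d=-107/120
  seg 3: a=4 b=-71/15 c=-49/10 d=49/30
S(2) = -91/40

Δ: Δ0=-5, Δ1=3/2, Δ2=3/2, Δ3=-8
row 1: diag=6, rhs=39; c'=1/3, d'=13/2
row 2: denom=8−2·1/3=22/3; d'=(0−2·13/2)/(22/3)=-39/22
row 3: denom=6−2·3/11=60/11; d'=(-57−2·-39/22)/(60/11)=-49/5
back: M3=-49/5
back: M2=-39/22−3/11·-49/5=9/10
back: M1=13/2−1/3·9/10=31/5
M: M0=0, M1=31/5, M2=9/10, M3=-49/5, M4=0
seg 0: a=3, c=M0/2=0, d=(M1−M0)/(6·1)=31/30, b=Δ0−h0·(2M0+M1)/6=-181/30
seg 1: a=-2, c=M1/2=31/10, d=(M2−M1)/(6·2)=-53/120, b=Δ1−h1·(2M1+M2)/6=-44/15
seg 2: a=1, c=M2/2=9/20, d=(M3−M2)/(6·2)=-107/120, b=Δ2−h2·(2M2+M3)/6=25/6
seg 3: a=4, c=M3/2=-49/10, d=(M4−M3)/(6·1)=49/30, b=Δ3−h3·(2M3+M4)/6=-71/15
t_q=2 → seg 1, τ=1; S=-2+-44/15·τ+31/10·τ²+-53/120·τ³=-91/40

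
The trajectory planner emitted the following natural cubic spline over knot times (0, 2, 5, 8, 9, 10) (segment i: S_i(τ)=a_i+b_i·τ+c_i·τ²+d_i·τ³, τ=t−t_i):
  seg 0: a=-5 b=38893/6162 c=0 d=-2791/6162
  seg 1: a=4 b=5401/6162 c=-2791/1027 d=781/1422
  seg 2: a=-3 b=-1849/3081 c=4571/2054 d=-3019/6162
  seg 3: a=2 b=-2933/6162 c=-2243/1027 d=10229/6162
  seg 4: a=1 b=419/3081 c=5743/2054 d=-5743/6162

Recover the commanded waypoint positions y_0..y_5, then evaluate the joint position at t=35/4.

y_0=-5 y_1=4 y_2=-3 y_3=2 y_4=1 y_5=3
S(35/4) = 11273/10112

y_0 = S_0(0) = a_0 = -5
y_1 = S_1(0) = a_1 = 4
y_2 = S_2(0) = a_2 = -3
y_3 = S_3(0) = a_3 = 2
y_4 = S_4(0) = a_4 = 1
y_5 = S_4(1) = 3
t_q=35/4 is in segment 3 (τ=3/4); S_3(τ)=11273/10112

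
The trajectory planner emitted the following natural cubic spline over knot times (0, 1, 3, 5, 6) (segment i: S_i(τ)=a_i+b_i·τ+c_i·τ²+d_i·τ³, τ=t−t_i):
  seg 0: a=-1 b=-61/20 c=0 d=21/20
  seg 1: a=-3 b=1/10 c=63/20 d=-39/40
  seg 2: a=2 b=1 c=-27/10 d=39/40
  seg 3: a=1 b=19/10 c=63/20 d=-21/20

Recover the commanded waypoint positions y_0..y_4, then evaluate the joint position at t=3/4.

y_0 = S_0(0) = a_0 = -1
y_1 = S_1(0) = a_1 = -3
y_2 = S_2(0) = a_2 = 2
y_3 = S_3(0) = a_3 = 1
y_4 = S_3(1) = 5
t_q=3/4 is in segment 0 (τ=3/4); S_0(τ)=-3641/1280

y_0=-1 y_1=-3 y_2=2 y_3=1 y_4=5
S(3/4) = -3641/1280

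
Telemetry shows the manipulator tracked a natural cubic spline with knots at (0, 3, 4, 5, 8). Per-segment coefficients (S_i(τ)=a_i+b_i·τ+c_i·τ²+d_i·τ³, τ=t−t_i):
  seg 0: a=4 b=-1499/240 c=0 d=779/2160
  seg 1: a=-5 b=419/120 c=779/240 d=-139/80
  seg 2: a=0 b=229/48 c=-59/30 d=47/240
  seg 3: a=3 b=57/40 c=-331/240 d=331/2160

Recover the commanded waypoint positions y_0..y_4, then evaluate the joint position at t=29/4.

y_0 = S_0(0) = a_0 = 4
y_1 = S_1(0) = a_1 = -5
y_2 = S_2(0) = a_2 = 0
y_3 = S_3(0) = a_3 = 3
y_4 = S_3(3) = -1
t_q=29/4 is in segment 3 (τ=9/4); S_3(τ)=993/1024

y_0=4 y_1=-5 y_2=0 y_3=3 y_4=-1
S(29/4) = 993/1024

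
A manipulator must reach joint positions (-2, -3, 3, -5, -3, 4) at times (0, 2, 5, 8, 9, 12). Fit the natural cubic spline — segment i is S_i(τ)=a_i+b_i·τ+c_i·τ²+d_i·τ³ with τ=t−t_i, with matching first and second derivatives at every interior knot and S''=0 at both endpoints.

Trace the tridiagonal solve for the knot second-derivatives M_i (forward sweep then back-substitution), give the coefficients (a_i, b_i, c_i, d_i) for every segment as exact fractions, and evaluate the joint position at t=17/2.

Δ: Δ0=-1/2, Δ1=2, Δ2=-8/3, Δ3=2, Δ4=7/3
row 1: diag=10, rhs=15; c'=3/10, d'=3/2
row 2: denom=12−3·3/10=111/10; d'=(-28−3·3/2)/(111/10)=-325/111
row 3: denom=8−3·10/37=266/37; d'=(28−3·-325/111)/(266/37)=1361/266
row 4: denom=8−1·37/266=2091/266; d'=(2−1·1361/266)/(2091/266)=-829/2091
back: M4=-829/2091
back: M3=1361/266−37/266·-829/2091=10814/2091
back: M2=-325/111−10/37·10814/2091=-3015/697
back: M1=3/2−3/10·-3015/697=1950/697
M: M0=0, M1=1950/697, M2=-3015/697, M3=10814/2091, M4=-829/2091, M5=0
seg 0: a=-2, c=M0/2=0, d=(M1−M0)/(6·2)=325/1394, b=Δ0−h0·(2M0+M1)/6=-1997/1394
seg 1: a=-3, c=M1/2=975/697, d=(M2−M1)/(6·3)=-1655/4182, b=Δ1−h1·(2M1+M2)/6=1903/1394
seg 2: a=3, c=M2/2=-3015/1394, d=(M3−M2)/(6·3)=19859/37638, b=Δ2−h2·(2M2+M3)/6=-38/41
seg 3: a=-5, c=M3/2=5407/2091, d=(M4−M3)/(6·1)=-3881/4182, b=Δ3−h3·(2M3+M4)/6=477/1394
seg 4: a=-3, c=M4/2=-829/4182, d=(M5−M4)/(6·3)=829/37638, b=Δ4−h4·(2M4+M5)/6=5708/2091
t_q=17/2 → seg 3, τ=1/2; S=-5+477/1394·τ+5407/2091·τ²+-3881/4182·τ³=-143809/33456

  seg 0: a=-2 b=-1997/1394 c=0 d=325/1394
  seg 1: a=-3 b=1903/1394 c=975/697 d=-1655/4182
  seg 2: a=3 b=-38/41 c=-3015/1394 d=19859/37638
  seg 3: a=-5 b=477/1394 c=5407/2091 d=-3881/4182
  seg 4: a=-3 b=5708/2091 c=-829/4182 d=829/37638
S(17/2) = -143809/33456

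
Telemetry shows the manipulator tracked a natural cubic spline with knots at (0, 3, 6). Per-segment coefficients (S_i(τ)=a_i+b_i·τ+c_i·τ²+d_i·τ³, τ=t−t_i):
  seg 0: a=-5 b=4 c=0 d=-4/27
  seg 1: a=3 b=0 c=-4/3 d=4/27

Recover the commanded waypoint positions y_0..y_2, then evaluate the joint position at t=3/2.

y_0=-5 y_1=3 y_2=-5
S(3/2) = 1/2

y_0 = S_0(0) = a_0 = -5
y_1 = S_1(0) = a_1 = 3
y_2 = S_1(3) = -5
t_q=3/2 is in segment 0 (τ=3/2); S_0(τ)=1/2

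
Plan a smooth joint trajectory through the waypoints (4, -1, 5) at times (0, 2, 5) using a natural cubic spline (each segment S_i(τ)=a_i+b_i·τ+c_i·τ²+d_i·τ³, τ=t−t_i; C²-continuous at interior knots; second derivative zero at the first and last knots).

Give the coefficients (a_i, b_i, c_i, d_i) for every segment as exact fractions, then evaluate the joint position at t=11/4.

Δ: Δ0=-5/2, Δ1=2
row 1: diag=10, rhs=27; c'=3/10, d'=27/10
back: M1=27/10
M: M0=0, M1=27/10, M2=0
seg 0: a=4, c=M0/2=0, d=(M1−M0)/(6·2)=9/40, b=Δ0−h0·(2M0+M1)/6=-17/5
seg 1: a=-1, c=M1/2=27/20, d=(M2−M1)/(6·3)=-3/20, b=Δ1−h1·(2M1+M2)/6=-7/10
t_q=11/4 → seg 1, τ=3/4; S=-1+-7/10·τ+27/20·τ²+-3/20·τ³=-1061/1280

  seg 0: a=4 b=-17/5 c=0 d=9/40
  seg 1: a=-1 b=-7/10 c=27/20 d=-3/20
S(11/4) = -1061/1280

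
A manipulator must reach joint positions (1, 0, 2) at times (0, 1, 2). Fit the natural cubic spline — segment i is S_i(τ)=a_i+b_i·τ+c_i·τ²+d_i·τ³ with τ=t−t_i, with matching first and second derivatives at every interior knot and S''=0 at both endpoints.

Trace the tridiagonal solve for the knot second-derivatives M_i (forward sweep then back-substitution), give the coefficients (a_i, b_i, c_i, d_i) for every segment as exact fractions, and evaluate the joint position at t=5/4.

  seg 0: a=1 b=-7/4 c=0 d=3/4
  seg 1: a=0 b=1/2 c=9/4 d=-3/4
S(5/4) = 65/256

Δ: Δ0=-1, Δ1=2
row 1: diag=4, rhs=18; c'=1/4, d'=9/2
back: M1=9/2
M: M0=0, M1=9/2, M2=0
seg 0: a=1, c=M0/2=0, d=(M1−M0)/(6·1)=3/4, b=Δ0−h0·(2M0+M1)/6=-7/4
seg 1: a=0, c=M1/2=9/4, d=(M2−M1)/(6·1)=-3/4, b=Δ1−h1·(2M1+M2)/6=1/2
t_q=5/4 → seg 1, τ=1/4; S=0+1/2·τ+9/4·τ²+-3/4·τ³=65/256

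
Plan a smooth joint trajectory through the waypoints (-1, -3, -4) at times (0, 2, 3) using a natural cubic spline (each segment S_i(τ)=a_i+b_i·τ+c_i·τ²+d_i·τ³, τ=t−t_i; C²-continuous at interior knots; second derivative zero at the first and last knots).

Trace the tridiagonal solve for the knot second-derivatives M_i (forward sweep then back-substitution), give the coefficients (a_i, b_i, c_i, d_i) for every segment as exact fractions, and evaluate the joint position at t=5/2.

Δ: Δ0=-1, Δ1=-1
row 1: diag=6, rhs=0; c'=1/6, d'=0
back: M1=0
M: M0=0, M1=0, M2=0
seg 0: a=-1, c=M0/2=0, d=(M1−M0)/(6·2)=0, b=Δ0−h0·(2M0+M1)/6=-1
seg 1: a=-3, c=M1/2=0, d=(M2−M1)/(6·1)=0, b=Δ1−h1·(2M1+M2)/6=-1
t_q=5/2 → seg 1, τ=1/2; S=-3+-1·τ+0·τ²+0·τ³=-7/2

  seg 0: a=-1 b=-1 c=0 d=0
  seg 1: a=-3 b=-1 c=0 d=0
S(5/2) = -7/2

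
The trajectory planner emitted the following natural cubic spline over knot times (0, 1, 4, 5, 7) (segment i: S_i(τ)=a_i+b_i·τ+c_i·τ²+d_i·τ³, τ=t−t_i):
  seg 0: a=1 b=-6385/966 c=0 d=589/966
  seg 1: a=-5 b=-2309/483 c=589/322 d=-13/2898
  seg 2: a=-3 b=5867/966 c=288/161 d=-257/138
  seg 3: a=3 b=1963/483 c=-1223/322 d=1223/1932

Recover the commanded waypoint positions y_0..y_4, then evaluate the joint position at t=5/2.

y_0=1 y_1=-5 y_2=-3 y_3=3 y_4=1
S(5/2) = -20789/2576

y_0 = S_0(0) = a_0 = 1
y_1 = S_1(0) = a_1 = -5
y_2 = S_2(0) = a_2 = -3
y_3 = S_3(0) = a_3 = 3
y_4 = S_3(2) = 1
t_q=5/2 is in segment 1 (τ=3/2); S_1(τ)=-20789/2576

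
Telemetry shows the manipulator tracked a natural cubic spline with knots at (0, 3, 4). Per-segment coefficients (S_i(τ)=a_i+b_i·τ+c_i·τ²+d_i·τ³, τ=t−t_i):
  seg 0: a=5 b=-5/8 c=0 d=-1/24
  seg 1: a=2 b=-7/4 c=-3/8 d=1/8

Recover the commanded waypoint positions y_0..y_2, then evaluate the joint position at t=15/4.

y_0=5 y_1=2 y_2=0
S(15/4) = 271/512

y_0 = S_0(0) = a_0 = 5
y_1 = S_1(0) = a_1 = 2
y_2 = S_1(1) = 0
t_q=15/4 is in segment 1 (τ=3/4); S_1(τ)=271/512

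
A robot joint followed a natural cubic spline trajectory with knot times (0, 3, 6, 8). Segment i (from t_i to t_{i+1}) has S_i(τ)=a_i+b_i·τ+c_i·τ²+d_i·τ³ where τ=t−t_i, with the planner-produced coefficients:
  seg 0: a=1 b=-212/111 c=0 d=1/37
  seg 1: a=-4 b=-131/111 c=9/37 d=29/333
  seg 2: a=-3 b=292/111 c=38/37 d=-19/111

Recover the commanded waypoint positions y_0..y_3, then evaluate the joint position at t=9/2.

y_0 = S_0(0) = a_0 = 1
y_1 = S_1(0) = a_1 = -4
y_2 = S_2(0) = a_2 = -3
y_3 = S_2(2) = 5
t_q=9/2 is in segment 1 (τ=3/2); S_1(τ)=-1459/296

y_0=1 y_1=-4 y_2=-3 y_3=5
S(9/2) = -1459/296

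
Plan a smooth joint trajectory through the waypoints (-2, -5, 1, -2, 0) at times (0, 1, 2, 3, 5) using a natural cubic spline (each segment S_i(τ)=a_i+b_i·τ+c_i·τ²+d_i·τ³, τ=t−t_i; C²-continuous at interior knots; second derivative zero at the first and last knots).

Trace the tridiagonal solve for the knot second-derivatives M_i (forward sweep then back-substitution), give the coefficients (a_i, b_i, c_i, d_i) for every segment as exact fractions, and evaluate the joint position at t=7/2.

Δ: Δ0=-3, Δ1=6, Δ2=-3, Δ3=1
row 1: diag=4, rhs=54; c'=1/4, d'=27/2
row 2: denom=4−1·1/4=15/4; d'=(-54−1·27/2)/(15/4)=-18
row 3: denom=6−1·4/15=86/15; d'=(24−1·-18)/(86/15)=315/43
back: M3=315/43
back: M2=-18−4/15·315/43=-858/43
back: M1=27/2−1/4·-858/43=795/43
M: M0=0, M1=795/43, M2=-858/43, M3=315/43, M4=0
seg 0: a=-2, c=M0/2=0, d=(M1−M0)/(6·1)=265/86, b=Δ0−h0·(2M0+M1)/6=-523/86
seg 1: a=-5, c=M1/2=795/86, d=(M2−M1)/(6·1)=-551/86, b=Δ1−h1·(2M1+M2)/6=136/43
seg 2: a=1, c=M2/2=-429/43, d=(M3−M2)/(6·1)=391/86, b=Δ2−h2·(2M2+M3)/6=209/86
seg 3: a=-2, c=M3/2=315/86, d=(M4−M3)/(6·2)=-105/172, b=Δ3−h3·(2M3+M4)/6=-167/43
t_q=7/2 → seg 3, τ=1/2; S=-2+-167/43·τ+315/86·τ²+-105/172·τ³=-4269/1376

  seg 0: a=-2 b=-523/86 c=0 d=265/86
  seg 1: a=-5 b=136/43 c=795/86 d=-551/86
  seg 2: a=1 b=209/86 c=-429/43 d=391/86
  seg 3: a=-2 b=-167/43 c=315/86 d=-105/172
S(7/2) = -4269/1376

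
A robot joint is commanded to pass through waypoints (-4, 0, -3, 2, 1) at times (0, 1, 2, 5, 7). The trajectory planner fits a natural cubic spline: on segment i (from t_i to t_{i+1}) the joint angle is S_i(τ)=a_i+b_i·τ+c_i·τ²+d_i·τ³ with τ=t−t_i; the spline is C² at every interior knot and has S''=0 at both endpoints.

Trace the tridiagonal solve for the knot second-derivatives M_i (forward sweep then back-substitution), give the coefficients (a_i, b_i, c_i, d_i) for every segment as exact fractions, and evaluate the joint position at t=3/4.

Δ: Δ0=4, Δ1=-3, Δ2=5/3, Δ3=-1/2
row 1: diag=4, rhs=-42; c'=1/4, d'=-21/2
row 2: denom=8−1·1/4=31/4; d'=(28−1·-21/2)/(31/4)=154/31
row 3: denom=10−3·12/31=274/31; d'=(-13−3·154/31)/(274/31)=-865/274
back: M3=-865/274
back: M2=154/31−12/31·-865/274=848/137
back: M1=-21/2−1/4·848/137=-3301/274
M: M0=0, M1=-3301/274, M2=848/137, M3=-865/274, M4=0
seg 0: a=-4, c=M0/2=0, d=(M1−M0)/(6·1)=-3301/1644, b=Δ0−h0·(2M0+M1)/6=9877/1644
seg 1: a=0, c=M1/2=-3301/548, d=(M2−M1)/(6·1)=4997/1644, b=Δ1−h1·(2M1+M2)/6=-13/822
seg 2: a=-3, c=M2/2=424/137, d=(M3−M2)/(6·3)=-2561/4932, b=Δ2−h2·(2M2+M3)/6=-4841/1644
seg 3: a=2, c=M3/2=-865/548, d=(M4−M3)/(6·2)=865/3288, b=Δ3−h3·(2M3+M4)/6=1319/822
t_q=3/4 → seg 0, τ=3/4; S=-4+9877/1644·τ+0·τ²+-3301/1644·τ³=-11965/35072

  seg 0: a=-4 b=9877/1644 c=0 d=-3301/1644
  seg 1: a=0 b=-13/822 c=-3301/548 d=4997/1644
  seg 2: a=-3 b=-4841/1644 c=424/137 d=-2561/4932
  seg 3: a=2 b=1319/822 c=-865/548 d=865/3288
S(3/4) = -11965/35072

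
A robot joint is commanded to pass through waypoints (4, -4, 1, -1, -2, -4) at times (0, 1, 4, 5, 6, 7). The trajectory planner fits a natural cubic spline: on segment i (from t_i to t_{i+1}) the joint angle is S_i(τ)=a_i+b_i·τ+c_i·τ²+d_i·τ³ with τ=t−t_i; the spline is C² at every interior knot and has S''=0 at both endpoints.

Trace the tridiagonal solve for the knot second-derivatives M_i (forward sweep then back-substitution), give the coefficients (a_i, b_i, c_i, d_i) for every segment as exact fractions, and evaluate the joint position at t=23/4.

  seg 0: a=4 b=-376/39 c=0 d=64/39
  seg 1: a=-4 b=-184/39 c=64/13 d=-109/117
  seg 2: a=1 b=-1/3 c=-45/13 d=70/39
  seg 3: a=-1 b=-73/39 c=25/13 d=-41/39
  seg 4: a=-2 b=-46/39 c=-16/13 d=16/39
S(23/4) = -113/64

Δ: Δ0=-8, Δ1=5/3, Δ2=-2, Δ3=-1, Δ4=-2
row 1: diag=8, rhs=58; c'=3/8, d'=29/4
row 2: denom=8−3·3/8=55/8; d'=(-22−3·29/4)/(55/8)=-70/11
row 3: denom=4−1·8/55=212/55; d'=(6−1·-70/11)/(212/55)=170/53
row 4: denom=4−1·55/212=793/212; d'=(-6−1·170/53)/(793/212)=-32/13
back: M4=-32/13
back: M3=170/53−55/212·-32/13=50/13
back: M2=-70/11−8/55·50/13=-90/13
back: M1=29/4−3/8·-90/13=128/13
M: M0=0, M1=128/13, M2=-90/13, M3=50/13, M4=-32/13, M5=0
seg 0: a=4, c=M0/2=0, d=(M1−M0)/(6·1)=64/39, b=Δ0−h0·(2M0+M1)/6=-376/39
seg 1: a=-4, c=M1/2=64/13, d=(M2−M1)/(6·3)=-109/117, b=Δ1−h1·(2M1+M2)/6=-184/39
seg 2: a=1, c=M2/2=-45/13, d=(M3−M2)/(6·1)=70/39, b=Δ2−h2·(2M2+M3)/6=-1/3
seg 3: a=-1, c=M3/2=25/13, d=(M4−M3)/(6·1)=-41/39, b=Δ3−h3·(2M3+M4)/6=-73/39
seg 4: a=-2, c=M4/2=-16/13, d=(M5−M4)/(6·1)=16/39, b=Δ4−h4·(2M4+M5)/6=-46/39
t_q=23/4 → seg 3, τ=3/4; S=-1+-73/39·τ+25/13·τ²+-41/39·τ³=-113/64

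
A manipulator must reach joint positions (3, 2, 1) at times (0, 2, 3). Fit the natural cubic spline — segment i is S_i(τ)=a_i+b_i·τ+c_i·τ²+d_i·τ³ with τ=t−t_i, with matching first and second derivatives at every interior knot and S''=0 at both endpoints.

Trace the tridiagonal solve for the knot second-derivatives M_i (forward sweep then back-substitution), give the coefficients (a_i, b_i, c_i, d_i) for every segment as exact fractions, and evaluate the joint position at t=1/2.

Δ: Δ0=-1/2, Δ1=-1
row 1: diag=6, rhs=-3; c'=1/6, d'=-1/2
back: M1=-1/2
M: M0=0, M1=-1/2, M2=0
seg 0: a=3, c=M0/2=0, d=(M1−M0)/(6·2)=-1/24, b=Δ0−h0·(2M0+M1)/6=-1/3
seg 1: a=2, c=M1/2=-1/4, d=(M2−M1)/(6·1)=1/12, b=Δ1−h1·(2M1+M2)/6=-5/6
t_q=1/2 → seg 0, τ=1/2; S=3+-1/3·τ+0·τ²+-1/24·τ³=181/64

  seg 0: a=3 b=-1/3 c=0 d=-1/24
  seg 1: a=2 b=-5/6 c=-1/4 d=1/12
S(1/2) = 181/64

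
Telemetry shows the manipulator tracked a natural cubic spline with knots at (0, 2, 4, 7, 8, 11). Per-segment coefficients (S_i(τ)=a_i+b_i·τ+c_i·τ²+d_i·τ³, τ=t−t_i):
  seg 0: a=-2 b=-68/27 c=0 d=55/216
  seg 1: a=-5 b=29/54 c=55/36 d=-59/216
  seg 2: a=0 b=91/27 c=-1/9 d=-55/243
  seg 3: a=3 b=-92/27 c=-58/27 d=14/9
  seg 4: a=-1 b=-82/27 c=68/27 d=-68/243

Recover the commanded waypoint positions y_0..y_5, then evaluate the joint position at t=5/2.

y_0=-2 y_1=-5 y_2=0 y_3=3 y_4=-1 y_5=5
S(5/2) = -2525/576

y_0 = S_0(0) = a_0 = -2
y_1 = S_1(0) = a_1 = -5
y_2 = S_2(0) = a_2 = 0
y_3 = S_3(0) = a_3 = 3
y_4 = S_4(0) = a_4 = -1
y_5 = S_4(3) = 5
t_q=5/2 is in segment 1 (τ=1/2); S_1(τ)=-2525/576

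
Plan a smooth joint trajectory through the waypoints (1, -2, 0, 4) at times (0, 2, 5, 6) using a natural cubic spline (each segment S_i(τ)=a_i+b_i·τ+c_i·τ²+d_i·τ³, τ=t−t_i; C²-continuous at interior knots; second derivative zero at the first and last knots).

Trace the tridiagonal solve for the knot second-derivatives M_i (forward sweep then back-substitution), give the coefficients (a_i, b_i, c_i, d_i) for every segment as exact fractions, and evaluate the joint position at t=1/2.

Δ: Δ0=-3/2, Δ1=2/3, Δ2=4
row 1: diag=10, rhs=13; c'=3/10, d'=13/10
row 2: denom=8−3·3/10=71/10; d'=(20−3·13/10)/(71/10)=161/71
back: M2=161/71
back: M1=13/10−3/10·161/71=44/71
M: M0=0, M1=44/71, M2=161/71, M3=0
seg 0: a=1, c=M0/2=0, d=(M1−M0)/(6·2)=11/213, b=Δ0−h0·(2M0+M1)/6=-727/426
seg 1: a=-2, c=M1/2=22/71, d=(M2−M1)/(6·3)=13/142, b=Δ1−h1·(2M1+M2)/6=-463/426
seg 2: a=0, c=M2/2=161/142, d=(M3−M2)/(6·1)=-161/426, b=Δ2−h2·(2M2+M3)/6=691/213
t_q=1/2 → seg 0, τ=1/2; S=1+-727/426·τ+0·τ²+11/213·τ³=87/568

  seg 0: a=1 b=-727/426 c=0 d=11/213
  seg 1: a=-2 b=-463/426 c=22/71 d=13/142
  seg 2: a=0 b=691/213 c=161/142 d=-161/426
S(1/2) = 87/568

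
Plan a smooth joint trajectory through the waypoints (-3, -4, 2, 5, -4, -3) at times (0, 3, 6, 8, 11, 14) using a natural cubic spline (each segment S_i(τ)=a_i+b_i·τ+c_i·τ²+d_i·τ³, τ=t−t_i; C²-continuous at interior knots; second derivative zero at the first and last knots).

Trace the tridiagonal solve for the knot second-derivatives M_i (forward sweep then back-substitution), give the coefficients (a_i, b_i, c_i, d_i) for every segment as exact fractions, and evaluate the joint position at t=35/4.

  seg 0: a=-3 b=-2377/2610 c=0 d=1507/23490
  seg 1: a=-4 b=1072/1305 c=1507/2610 d=-289/4698
  seg 2: a=2 b=6851/2610 c=31/1305 d=-17/58
  seg 3: a=5 b=-2081/2610 c=-2264/1305 d=1567/4698
  seg 4: a=-4 b=-2872/1305 c=3307/2610 d=-3307/23490
S(35/4) = 66201/18560

Δ: Δ0=-1/3, Δ1=2, Δ2=3/2, Δ3=-3, Δ4=1/3
row 1: diag=12, rhs=14; c'=1/4, d'=7/6
row 2: denom=10−3·1/4=37/4; d'=(-3−3·7/6)/(37/4)=-26/37
row 3: denom=10−2·8/37=354/37; d'=(-27−2·-26/37)/(354/37)=-947/354
row 4: denom=12−3·37/118=1305/118; d'=(20−3·-947/354)/(1305/118)=3307/1305
back: M4=3307/1305
back: M3=-947/354−37/118·3307/1305=-4528/1305
back: M2=-26/37−8/37·-4528/1305=62/1305
back: M1=7/6−1/4·62/1305=1507/1305
M: M0=0, M1=1507/1305, M2=62/1305, M3=-4528/1305, M4=3307/1305, M5=0
seg 0: a=-3, c=M0/2=0, d=(M1−M0)/(6·3)=1507/23490, b=Δ0−h0·(2M0+M1)/6=-2377/2610
seg 1: a=-4, c=M1/2=1507/2610, d=(M2−M1)/(6·3)=-289/4698, b=Δ1−h1·(2M1+M2)/6=1072/1305
seg 2: a=2, c=M2/2=31/1305, d=(M3−M2)/(6·2)=-17/58, b=Δ2−h2·(2M2+M3)/6=6851/2610
seg 3: a=5, c=M3/2=-2264/1305, d=(M4−M3)/(6·3)=1567/4698, b=Δ3−h3·(2M3+M4)/6=-2081/2610
seg 4: a=-4, c=M4/2=3307/2610, d=(M5−M4)/(6·3)=-3307/23490, b=Δ4−h4·(2M4+M5)/6=-2872/1305
t_q=35/4 → seg 3, τ=3/4; S=5+-2081/2610·τ+-2264/1305·τ²+1567/4698·τ³=66201/18560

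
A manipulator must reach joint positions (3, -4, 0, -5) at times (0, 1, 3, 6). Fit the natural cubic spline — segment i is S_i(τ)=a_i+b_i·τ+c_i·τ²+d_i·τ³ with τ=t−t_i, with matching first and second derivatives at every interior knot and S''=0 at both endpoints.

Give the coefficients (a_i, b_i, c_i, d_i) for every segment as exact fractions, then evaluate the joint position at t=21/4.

Δ: Δ0=-7, Δ1=2, Δ2=-5/3
row 1: diag=6, rhs=54; c'=1/3, d'=9
row 2: denom=10−2·1/3=28/3; d'=(-22−2·9)/(28/3)=-30/7
back: M2=-30/7
back: M1=9−1/3·-30/7=73/7
M: M0=0, M1=73/7, M2=-30/7, M3=0
seg 0: a=3, c=M0/2=0, d=(M1−M0)/(6·1)=73/42, b=Δ0−h0·(2M0+M1)/6=-367/42
seg 1: a=-4, c=M1/2=73/14, d=(M2−M1)/(6·2)=-103/84, b=Δ1−h1·(2M1+M2)/6=-74/21
seg 2: a=0, c=M2/2=-15/7, d=(M3−M2)/(6·3)=5/21, b=Δ2−h2·(2M2+M3)/6=55/21
t_q=21/4 → seg 2, τ=9/4; S=0+55/21·τ+-15/7·τ²+5/21·τ³=-1005/448

  seg 0: a=3 b=-367/42 c=0 d=73/42
  seg 1: a=-4 b=-74/21 c=73/14 d=-103/84
  seg 2: a=0 b=55/21 c=-15/7 d=5/21
S(21/4) = -1005/448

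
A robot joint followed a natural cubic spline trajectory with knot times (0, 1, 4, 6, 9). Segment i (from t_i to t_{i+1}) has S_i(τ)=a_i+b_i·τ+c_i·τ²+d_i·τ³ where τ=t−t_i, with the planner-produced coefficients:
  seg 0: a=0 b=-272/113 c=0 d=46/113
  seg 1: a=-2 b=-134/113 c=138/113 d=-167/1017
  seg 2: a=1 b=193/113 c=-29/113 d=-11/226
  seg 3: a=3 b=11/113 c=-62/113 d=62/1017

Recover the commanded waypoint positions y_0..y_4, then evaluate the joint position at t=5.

y_0=0 y_1=-2 y_2=1 y_3=3 y_4=0
S(5) = 543/226

y_0 = S_0(0) = a_0 = 0
y_1 = S_1(0) = a_1 = -2
y_2 = S_2(0) = a_2 = 1
y_3 = S_3(0) = a_3 = 3
y_4 = S_3(3) = 0
t_q=5 is in segment 2 (τ=1); S_2(τ)=543/226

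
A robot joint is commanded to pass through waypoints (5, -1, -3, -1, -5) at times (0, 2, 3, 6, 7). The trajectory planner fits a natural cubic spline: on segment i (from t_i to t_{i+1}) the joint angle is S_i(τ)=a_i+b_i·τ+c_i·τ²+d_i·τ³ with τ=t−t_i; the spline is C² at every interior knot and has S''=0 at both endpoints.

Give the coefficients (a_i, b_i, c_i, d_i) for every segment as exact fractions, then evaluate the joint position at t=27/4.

Δ: Δ0=-3, Δ1=-2, Δ2=2/3, Δ3=-4
row 1: diag=6, rhs=6; c'=1/6, d'=1
row 2: denom=8−1·1/6=47/6; d'=(16−1·1)/(47/6)=90/47
row 3: denom=8−3·18/47=322/47; d'=(-28−3·90/47)/(322/47)=-793/161
back: M3=-793/161
back: M2=90/47−18/47·-793/161=612/161
back: M1=1−1/6·612/161=59/161
M: M0=0, M1=59/161, M2=612/161, M3=-793/161, M4=0
seg 0: a=5, c=M0/2=0, d=(M1−M0)/(6·2)=59/1932, b=Δ0−h0·(2M0+M1)/6=-1508/483
seg 1: a=-1, c=M1/2=59/322, d=(M2−M1)/(6·1)=79/138, b=Δ1−h1·(2M1+M2)/6=-1331/483
seg 2: a=-3, c=M2/2=306/161, d=(M3−M2)/(6·3)=-1405/2898, b=Δ2−h2·(2M2+M3)/6=-649/966
seg 3: a=-1, c=M3/2=-793/322, d=(M4−M3)/(6·1)=793/966, b=Δ3−h3·(2M3+M4)/6=-1139/483
t_q=27/4 → seg 3, τ=3/4; S=-1+-1139/483·τ+-793/322·τ²+793/966·τ³=-78467/20608

  seg 0: a=5 b=-1508/483 c=0 d=59/1932
  seg 1: a=-1 b=-1331/483 c=59/322 d=79/138
  seg 2: a=-3 b=-649/966 c=306/161 d=-1405/2898
  seg 3: a=-1 b=-1139/483 c=-793/322 d=793/966
S(27/4) = -78467/20608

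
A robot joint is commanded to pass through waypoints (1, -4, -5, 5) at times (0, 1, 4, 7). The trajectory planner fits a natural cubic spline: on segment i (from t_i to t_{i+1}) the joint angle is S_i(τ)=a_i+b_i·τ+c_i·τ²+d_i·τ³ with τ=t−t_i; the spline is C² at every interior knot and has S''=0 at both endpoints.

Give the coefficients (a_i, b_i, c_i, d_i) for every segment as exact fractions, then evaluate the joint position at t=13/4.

  seg 0: a=1 b=-160/29 c=0 d=15/29
  seg 1: a=-4 b=-115/29 c=45/29 d=-89/783
  seg 2: a=-5 b=66/29 c=46/87 d=-46/783
S(13/4) = -11807/1856

Δ: Δ0=-5, Δ1=-1/3, Δ2=10/3
row 1: diag=8, rhs=28; c'=3/8, d'=7/2
row 2: denom=12−3·3/8=87/8; d'=(22−3·7/2)/(87/8)=92/87
back: M2=92/87
back: M1=7/2−3/8·92/87=90/29
M: M0=0, M1=90/29, M2=92/87, M3=0
seg 0: a=1, c=M0/2=0, d=(M1−M0)/(6·1)=15/29, b=Δ0−h0·(2M0+M1)/6=-160/29
seg 1: a=-4, c=M1/2=45/29, d=(M2−M1)/(6·3)=-89/783, b=Δ1−h1·(2M1+M2)/6=-115/29
seg 2: a=-5, c=M2/2=46/87, d=(M3−M2)/(6·3)=-46/783, b=Δ2−h2·(2M2+M3)/6=66/29
t_q=13/4 → seg 1, τ=9/4; S=-4+-115/29·τ+45/29·τ²+-89/783·τ³=-11807/1856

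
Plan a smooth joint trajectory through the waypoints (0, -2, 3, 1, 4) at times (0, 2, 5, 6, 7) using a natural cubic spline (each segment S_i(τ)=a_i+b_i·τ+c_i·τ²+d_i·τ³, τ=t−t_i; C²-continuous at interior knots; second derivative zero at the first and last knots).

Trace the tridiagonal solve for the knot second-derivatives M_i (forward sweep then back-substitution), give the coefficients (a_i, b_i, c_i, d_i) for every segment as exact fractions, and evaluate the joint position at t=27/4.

Δ: Δ0=-1, Δ1=5/3, Δ2=-2, Δ3=3
row 1: diag=10, rhs=16; c'=3/10, d'=8/5
row 2: denom=8−3·3/10=71/10; d'=(-22−3·8/5)/(71/10)=-268/71
row 3: denom=4−1·10/71=274/71; d'=(30−1·-268/71)/(274/71)=1199/137
back: M3=1199/137
back: M2=-268/71−10/71·1199/137=-686/137
back: M1=8/5−3/10·-686/137=425/137
M: M0=0, M1=425/137, M2=-686/137, M3=1199/137, M4=0
seg 0: a=0, c=M0/2=0, d=(M1−M0)/(6·2)=425/1644, b=Δ0−h0·(2M0+M1)/6=-836/411
seg 1: a=-2, c=M1/2=425/274, d=(M2−M1)/(6·3)=-1111/2466, b=Δ1−h1·(2M1+M2)/6=439/411
seg 2: a=3, c=M2/2=-343/137, d=(M3−M2)/(6·1)=1885/822, b=Δ2−h2·(2M2+M3)/6=-1471/822
seg 3: a=1, c=M3/2=1199/274, d=(M4−M3)/(6·1)=-1199/822, b=Δ3−h3·(2M3+M4)/6=34/411
t_q=27/4 → seg 3, τ=3/4; S=1+34/411·τ+1199/274·τ²+-1199/822·τ³=50997/17536

  seg 0: a=0 b=-836/411 c=0 d=425/1644
  seg 1: a=-2 b=439/411 c=425/274 d=-1111/2466
  seg 2: a=3 b=-1471/822 c=-343/137 d=1885/822
  seg 3: a=1 b=34/411 c=1199/274 d=-1199/822
S(27/4) = 50997/17536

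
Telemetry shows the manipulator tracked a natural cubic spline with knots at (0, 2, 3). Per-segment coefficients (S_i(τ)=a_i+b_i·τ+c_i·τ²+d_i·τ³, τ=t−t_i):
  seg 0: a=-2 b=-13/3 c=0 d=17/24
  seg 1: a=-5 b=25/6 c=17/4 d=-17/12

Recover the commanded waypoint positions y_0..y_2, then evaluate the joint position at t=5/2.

y_0 = S_0(0) = a_0 = -2
y_1 = S_1(0) = a_1 = -5
y_2 = S_1(1) = 2
t_q=5/2 is in segment 1 (τ=1/2); S_1(τ)=-65/32

y_0=-2 y_1=-5 y_2=2
S(5/2) = -65/32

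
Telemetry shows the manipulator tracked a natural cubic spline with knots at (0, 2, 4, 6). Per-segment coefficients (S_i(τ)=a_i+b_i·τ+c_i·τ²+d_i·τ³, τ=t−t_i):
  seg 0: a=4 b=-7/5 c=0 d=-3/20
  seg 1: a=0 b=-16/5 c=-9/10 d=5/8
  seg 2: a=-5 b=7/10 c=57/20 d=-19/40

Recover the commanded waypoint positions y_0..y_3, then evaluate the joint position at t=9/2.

y_0=4 y_1=0 y_2=-5 y_3=4
S(9/2) = -1279/320

y_0 = S_0(0) = a_0 = 4
y_1 = S_1(0) = a_1 = 0
y_2 = S_2(0) = a_2 = -5
y_3 = S_2(2) = 4
t_q=9/2 is in segment 2 (τ=1/2); S_2(τ)=-1279/320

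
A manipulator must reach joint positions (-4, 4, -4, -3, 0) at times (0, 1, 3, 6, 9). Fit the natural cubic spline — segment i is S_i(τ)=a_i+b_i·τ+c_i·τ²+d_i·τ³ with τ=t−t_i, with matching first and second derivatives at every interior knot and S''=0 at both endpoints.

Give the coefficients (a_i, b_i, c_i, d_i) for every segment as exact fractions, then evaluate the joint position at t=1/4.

  seg 0: a=-4 b=3188/309 c=0 d=-716/309
  seg 1: a=4 b=1040/309 c=-716/103 d=505/309
  seg 2: a=-4 b=-1492/309 c=294/103 d=-1051/2781
  seg 3: a=-3 b=647/309 c=-169/309 d=169/2781
S(1/4) = -2401/1648

Δ: Δ0=8, Δ1=-4, Δ2=1/3, Δ3=1
row 1: diag=6, rhs=-72; c'=1/3, d'=-12
row 2: denom=10−2·1/3=28/3; d'=(26−2·-12)/(28/3)=75/14
row 3: denom=12−3·9/28=309/28; d'=(4−3·75/14)/(309/28)=-338/309
back: M3=-338/309
back: M2=75/14−9/28·-338/309=588/103
back: M1=-12−1/3·588/103=-1432/103
M: M0=0, M1=-1432/103, M2=588/103, M3=-338/309, M4=0
seg 0: a=-4, c=M0/2=0, d=(M1−M0)/(6·1)=-716/309, b=Δ0−h0·(2M0+M1)/6=3188/309
seg 1: a=4, c=M1/2=-716/103, d=(M2−M1)/(6·2)=505/309, b=Δ1−h1·(2M1+M2)/6=1040/309
seg 2: a=-4, c=M2/2=294/103, d=(M3−M2)/(6·3)=-1051/2781, b=Δ2−h2·(2M2+M3)/6=-1492/309
seg 3: a=-3, c=M3/2=-169/309, d=(M4−M3)/(6·3)=169/2781, b=Δ3−h3·(2M3+M4)/6=647/309
t_q=1/4 → seg 0, τ=1/4; S=-4+3188/309·τ+0·τ²+-716/309·τ³=-2401/1648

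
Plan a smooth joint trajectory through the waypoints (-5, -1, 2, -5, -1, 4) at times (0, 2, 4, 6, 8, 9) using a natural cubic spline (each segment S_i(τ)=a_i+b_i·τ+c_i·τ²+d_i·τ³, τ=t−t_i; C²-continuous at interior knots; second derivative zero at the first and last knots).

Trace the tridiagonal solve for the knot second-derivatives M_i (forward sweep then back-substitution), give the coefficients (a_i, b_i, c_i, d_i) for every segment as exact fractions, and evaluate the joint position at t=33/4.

  seg 0: a=-5 b=86/51 c=0 d=4/51
  seg 1: a=-1 b=134/51 c=8/17 d=-211/408
  seg 2: a=2 b=-173/102 c=-179/68 d=353/408
  seg 3: a=-5 b=-94/51 c=87/34 d=-65/204
  seg 4: a=-1 b=233/51 c=11/17 d=-11/51
S(33/4) = 195/1088

Δ: Δ0=2, Δ1=3/2, Δ2=-7/2, Δ3=2, Δ4=5
row 1: diag=8, rhs=-3; c'=1/4, d'=-3/8
row 2: denom=8−2·1/4=15/2; d'=(-30−2·-3/8)/(15/2)=-39/10
row 3: denom=8−2·4/15=112/15; d'=(33−2·-39/10)/(112/15)=153/28
row 4: denom=6−2·15/56=153/28; d'=(18−2·153/28)/(153/28)=22/17
back: M4=22/17
back: M3=153/28−15/56·22/17=87/17
back: M2=-39/10−4/15·87/17=-179/34
back: M1=-3/8−1/4·-179/34=16/17
M: M0=0, M1=16/17, M2=-179/34, M3=87/17, M4=22/17, M5=0
seg 0: a=-5, c=M0/2=0, d=(M1−M0)/(6·2)=4/51, b=Δ0−h0·(2M0+M1)/6=86/51
seg 1: a=-1, c=M1/2=8/17, d=(M2−M1)/(6·2)=-211/408, b=Δ1−h1·(2M1+M2)/6=134/51
seg 2: a=2, c=M2/2=-179/68, d=(M3−M2)/(6·2)=353/408, b=Δ2−h2·(2M2+M3)/6=-173/102
seg 3: a=-5, c=M3/2=87/34, d=(M4−M3)/(6·2)=-65/204, b=Δ3−h3·(2M3+M4)/6=-94/51
seg 4: a=-1, c=M4/2=11/17, d=(M5−M4)/(6·1)=-11/51, b=Δ4−h4·(2M4+M5)/6=233/51
t_q=33/4 → seg 4, τ=1/4; S=-1+233/51·τ+11/17·τ²+-11/51·τ³=195/1088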